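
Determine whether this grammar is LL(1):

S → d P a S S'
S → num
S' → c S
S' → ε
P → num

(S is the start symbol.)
No. Predict set conflict for S': { 'c' }

A grammar is LL(1) if for each non-terminal N with multiple productions, the predict sets of those productions are pairwise disjoint, where PREDICT(N → α) = (FIRST(α) \ {ε}) ∪ (FOLLOW(N) if α ⇒* ε).

Relevant sets:
  FOLLOW(S') = { $, 'c' }

For S:
  PREDICT(S → d P a S S') = { 'd' }
  PREDICT(S → num) = { 'num' }
For S':
  PREDICT(S' → c S) = { 'c' }
  PREDICT(S' → ε) = { $, 'c' }
P has a single production, so nothing to check there.

Conflict found: Predict set conflict for S': { 'c' }
The grammar is NOT LL(1).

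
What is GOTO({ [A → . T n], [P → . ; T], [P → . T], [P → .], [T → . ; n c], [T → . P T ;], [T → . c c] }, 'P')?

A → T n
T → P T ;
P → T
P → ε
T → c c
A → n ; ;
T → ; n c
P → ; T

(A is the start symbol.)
{ [P → . ; T], [P → . T], [P → .], [T → . ; n c], [T → . P T ;], [T → . c c], [T → P . T ;] }

GOTO(I, 'P') = CLOSURE({ [A → αX.β] : [A → α.Xβ] ∈ I, X = 'P' })

Items with dot before 'P', with the dot advanced:
  [T → . P T ;] → [T → P . T ;]
Closure of the advanced items:
  [T → P . T ;] has the dot before T: add [T → . P T ;], [T → . c c], [T → . ; n c]
  [T → . P T ;] has the dot before P: add [P → . T], [P → .], [P → . ; T]

GOTO = { [P → . ; T], [P → . T], [P → .], [T → . ; n c], [T → . P T ;], [T → . c c], [T → P . T ;] }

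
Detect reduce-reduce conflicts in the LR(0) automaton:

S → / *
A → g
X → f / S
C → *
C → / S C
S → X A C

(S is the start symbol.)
A reduce-reduce conflict occurs when an LR(0) state has two complete items [A → α .] and [B → β .] — both call for a reduction, and with no lookahead the parser cannot choose between them.

Augment with S' → S and build the canonical LR(0) collection (I0 = CLOSURE({[S' → . S]}), then GOTO on every symbol after a dot until no new states appear). It has 15 states:
  I0: { [S → . / *], [S → . X A C], [S' → . S], [X → . f / S] }  — shift
  I1: { [S → / . *] }  — shift
  I2: { [S' → S .] }  — accept
  I3: { [A → . g], [S → X . A C] }  — shift
  I4: { [X → f . / S] }  — shift
  I5: { [S → . / *], [S → . X A C], [X → . f / S], [X → f / . S] }  — shift
  I6: { [X → f / S .] }  — reduce
  I7: { [C → . *], [C → . / S C], [S → X A . C] }  — shift
  I8: { [A → g .] }  — reduce
  I9: { [C → * .] }  — reduce
  I10: { [C → / . S C], [S → . / *], [S → . X A C], [X → . f / S] }  — shift
  I11: { [S → X A C .] }  — reduce
  I12: { [C → . *], [C → . / S C], [C → / S . C] }  — shift
  I13: { [C → / S C .] }  — reduce
  I14: { [S → / * .] }  — reduce

No state contains more than one complete item.

Answer: No reduce-reduce conflicts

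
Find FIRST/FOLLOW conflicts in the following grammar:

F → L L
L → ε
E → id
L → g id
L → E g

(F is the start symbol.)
Yes. L → g id with FOLLOW(L) on { 'g' }; L → E g with FOLLOW(L) on { 'id' }

A FIRST/FOLLOW conflict occurs when a non-terminal N has a nullable alternative N → β (β ⇒* ε) and another alternative N → α with FIRST(α) ∩ FOLLOW(N) ≠ ∅: on such a lookahead the parser cannot decide between expanding α and letting N vanish via β.

Nullable non-terminals: F, L.
FIRST sets used below: FIRST(E) = { 'id' }
F has a nullable alternative but only one production, so nothing to check.

L: nullable alternative(s) L → ε; FOLLOW(L) = { $, 'g', 'id' }
  L → ε: FIRST \ {ε} = { } — this is the only nullable alternative, skip
  L → g id: FIRST \ {ε} = { 'g' } — overlaps FOLLOW(L) on { 'g' }: CONFLICT
  L → E g: FIRST \ {ε} = { 'id' } — overlaps FOLLOW(L) on { 'id' }: CONFLICT

E has no nullable alternative, so no FIRST/FOLLOW check is needed there.

So the grammar has 2 FIRST/FOLLOW conflicts (marked CONFLICT above).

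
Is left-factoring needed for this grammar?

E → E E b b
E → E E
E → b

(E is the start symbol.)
Left-factoring is needed when two productions for the same non-terminal
share a common prefix on the right-hand side.

Productions for E:
  E → E E b b
  E → E E
  E → b

Found common prefix 'E E' in productions for E

Answer: Yes, E has productions with common prefix 'E E'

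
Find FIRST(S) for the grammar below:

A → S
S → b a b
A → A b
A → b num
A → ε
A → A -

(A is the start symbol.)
{ 'b' }

To compute FIRST(S), examine every production with S on the left-hand side, reading each right-hand side left to right until a non-nullable symbol is reached.

From S → b a b:
  - b is a terminal: add 'b' and stop

Collecting: FIRST(S) = { 'b' }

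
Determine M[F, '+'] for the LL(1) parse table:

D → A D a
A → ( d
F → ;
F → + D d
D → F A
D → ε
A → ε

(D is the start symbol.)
To find M[F, '+'], we find productions for F where '+' is in the predict set (PREDICT(N → α) = (FIRST(α) \ {ε}) ∪ (FOLLOW(N) if α ⇒* ε)).

F → ;: PREDICT = { ';' }
F → + D d: PREDICT = { '+' }
  '+' is in predict set, so this production goes in M[F, '+']

M[F, '+'] = F → + D d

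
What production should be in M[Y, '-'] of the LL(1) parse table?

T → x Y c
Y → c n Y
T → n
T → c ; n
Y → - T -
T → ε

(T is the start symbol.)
Y → - T -

To find M[Y, '-'], we find productions for Y where '-' is in the predict set (PREDICT(N → α) = (FIRST(α) \ {ε}) ∪ (FOLLOW(N) if α ⇒* ε)).

Y → c n Y: PREDICT = { 'c' }
Y → - T -: PREDICT = { '-' }
  '-' is in predict set, so this production goes in M[Y, '-']

M[Y, '-'] = Y → - T -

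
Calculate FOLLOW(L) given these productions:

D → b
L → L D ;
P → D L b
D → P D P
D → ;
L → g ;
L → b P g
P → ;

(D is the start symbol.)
In L → L D ;: L is followed by D ';', add FIRST(D ';') \ {ε} = { ';', 'b' }
In P → D L b: L is followed by b, add FIRST(b) \ {ε} = { 'b' }

Taking the union: FOLLOW(L) = { ';', 'b' }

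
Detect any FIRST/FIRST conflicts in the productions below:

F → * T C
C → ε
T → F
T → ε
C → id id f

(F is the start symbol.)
No FIRST/FIRST conflicts.

A FIRST/FIRST conflict occurs when two productions N → α and N → β for the same non-terminal have FIRST(α) ∩ FIRST(β) ≠ ∅ (with ε ∈ FIRST of a nullable right-hand side, so two nullable alternatives also conflict).

FIRST sets of the non-terminals at (or reachable through a nullable prefix from) the front of some alternative:
  FIRST(F) = { '*' }

Productions for C:
  C → ε: FIRST = { ε }
  C → id id f: FIRST = { 'id' }
Productions for T:
  T → F: FIRST = { '*' }
  T → ε: FIRST = { ε }
F has only one production, so no FIRST/FIRST conflict is possible there.

All alternatives of each non-terminal have pairwise disjoint FIRST sets.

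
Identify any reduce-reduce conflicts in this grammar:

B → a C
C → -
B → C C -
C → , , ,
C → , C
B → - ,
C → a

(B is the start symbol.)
Augment with B' → B and build the canonical LR(0) collection (I0 = CLOSURE({[B' → . B]}), then GOTO on every symbol after a dot until no new states appear). It has 15 states:
  I0: { [B → . - ,], [B → . C C -], [B → . a C], [B' → . B], [C → . , , ,], [C → . , C], [C → . -], [C → . a] }  — shift
  I1: { [C → , . , ,], [C → , . C], [C → . , , ,], [C → . , C], [C → . -], [C → . a] }  — shift
  I2: { [B → - . ,], [C → - .] }  — shift, reduce
  I3: { [B' → B .] }  — accept
  I4: { [B → C . C -], [C → . , , ,], [C → . , C], [C → . -], [C → . a] }  — shift
  I5: { [B → a . C], [C → . , , ,], [C → . , C], [C → . -], [C → . a], [C → a .] }  — shift, reduce
  I6: { [C → - .] }  — reduce
  I7: { [B → a C .] }  — reduce
  I8: { [C → a .] }  — reduce
  I9: { [B → C C . -] }  — shift
  I10: { [B → C C - .] }  — reduce
  I11: { [B → - , .] }  — reduce
  I12: { [C → , , . ,], [C → , . , ,], [C → , . C], [C → . , , ,], [C → . , C], [C → . -], [C → . a] }  — shift
  I13: { [C → , C .] }  — reduce
  I14: { [C → , , , .], [C → , , . ,], [C → , . , ,], [C → , . C], [C → . , , ,], [C → . , C], [C → . -], [C → . a] }  — shift, reduce

No state contains more than one complete item.

Answer: No reduce-reduce conflicts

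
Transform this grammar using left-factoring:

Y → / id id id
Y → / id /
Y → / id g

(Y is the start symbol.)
Y → / id Y'
Y' → id id
Y' → /
Y' → g

Left-factoring transforms A → αβ₁ | αβ₂ into A → αA' and A' → β₁ | β₂
(α is the longest common prefix among the alternatives). Repeat until
no nonterminal has two alternatives with a common prefix.

Round 1: Y has alternatives sharing prefix '/ id'. Introduce Y': Y → / id Y'
  Add: Y' → id id
  Add: Y' → /
  Add: Y' → g

No remaining common prefixes — done.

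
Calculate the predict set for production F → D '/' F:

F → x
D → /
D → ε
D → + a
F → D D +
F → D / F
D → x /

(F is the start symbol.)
{ '+', '/', 'x' }

PREDICT(F → D '/' F) = (FIRST(RHS) \ {ε}) ∪ (FOLLOW(F) if ε ∈ FIRST(RHS), i.e. RHS ⇒* ε)
FIRST(D) = { '+', '/', 'x', ε }
FIRST(D '/' F) = { '+', '/', 'x' }
ε ∉ FIRST(D '/' F), so FOLLOW(F) is not added.
PREDICT(F → D '/' F) = { '+', '/', 'x' }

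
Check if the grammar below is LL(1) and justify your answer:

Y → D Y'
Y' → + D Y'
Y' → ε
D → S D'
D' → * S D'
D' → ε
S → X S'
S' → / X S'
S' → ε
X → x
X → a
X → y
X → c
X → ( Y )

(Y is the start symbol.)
Yes, the grammar is LL(1).

A grammar is LL(1) if for each non-terminal N with multiple productions, the predict sets of those productions are pairwise disjoint, where PREDICT(N → α) = (FIRST(α) \ {ε}) ∪ (FOLLOW(N) if α ⇒* ε).

Relevant sets:
  FOLLOW(Y') = { $, ')' }
  FOLLOW(D') = { $, ')', '+' }
  FOLLOW(S') = { $, ')', '*', '+' }

For Y':
  PREDICT(Y' → '+' D Y') = { '+' }
  PREDICT(Y' → ε) = { $, ')' }
For D':
  PREDICT(D' → '*' S D') = { '*' }
  PREDICT(D' → ε) = { $, ')', '+' }
For S':
  PREDICT(S' → '/' X S') = { '/' }
  PREDICT(S' → ε) = { $, ')', '*', '+' }
For X:
  PREDICT(X → x) = { 'x' }
  PREDICT(X → a) = { 'a' }
  PREDICT(X → y) = { 'y' }
  PREDICT(X → c) = { 'c' }
  PREDICT(X → '(' Y ')') = { '(' }
Y, D, S have a single production, so nothing to check there.

All predict sets are disjoint. The grammar IS LL(1).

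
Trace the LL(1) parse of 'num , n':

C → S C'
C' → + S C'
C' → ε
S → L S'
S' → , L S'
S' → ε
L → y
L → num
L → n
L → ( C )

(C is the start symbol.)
Stack is shown with the top on the left.

Stack        Input      Action
------------------------------
C $          num , n $  output C → S C'
S C' $       num , n $  output S → L S'
L S' C' $    num , n $  output L → num
num S' C' $  num , n $  match 'num'
S' C' $      , n $      output S' → , L S'
, L S' C' $  , n $      match ','
L S' C' $    n $        output L → n
n S' C' $    n $        match 'n'
S' C' $      $          output S' → ε
C' $         $          output C' → ε
$            $          accept

The string is accepted.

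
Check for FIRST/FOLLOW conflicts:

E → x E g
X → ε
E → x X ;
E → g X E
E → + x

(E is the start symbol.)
No FIRST/FOLLOW conflicts.

Nullable non-terminals: X.
X has a nullable alternative but only one production, so nothing to check.

E has no nullable alternative, so no FIRST/FOLLOW check is needed there.

No FIRST/FOLLOW conflicts found.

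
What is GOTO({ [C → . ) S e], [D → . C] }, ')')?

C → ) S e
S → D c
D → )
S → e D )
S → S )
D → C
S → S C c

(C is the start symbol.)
{ [C → ) . S e], [C → . ) S e], [D → . )], [D → . C], [S → . D c], [S → . S )], [S → . S C c], [S → . e D )] }

GOTO(I, ')') = CLOSURE({ [A → αX.β] : [A → α.Xβ] ∈ I, X = ')' })

Items with dot before ')', with the dot advanced:
  [C → . ) S e] → [C → ) . S e]
Closure of the advanced items:
  [C → ) . S e] has the dot before S: add [S → . D c], [S → . e D )], [S → . S )], [S → . S C c]
  [S → . D c] has the dot before D: add [D → . )], [D → . C]
  [D → . C] has the dot before C: add [C → . ) S e]

GOTO = { [C → ) . S e], [C → . ) S e], [D → . )], [D → . C], [S → . D c], [S → . S )], [S → . S C c], [S → . e D )] }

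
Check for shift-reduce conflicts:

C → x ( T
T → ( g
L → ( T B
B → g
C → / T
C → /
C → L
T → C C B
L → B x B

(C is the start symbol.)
Yes — I2: [C → / .] vs [B → . g]

A shift-reduce conflict occurs when an LR(0) state has both:
  - a complete (reduce) item [A → α .] (dot at the end), and
  - a shift item [B → β . c γ] (dot before a terminal).

Augment with C' → C and build the canonical LR(0) collection (I0 = CLOSURE({[C' → . C]}), then GOTO on every symbol after a dot until no new states appear). It has 20 states:
  I0: { [B → . g], [C → . / T], [C → . /], [C → . L], [C → . x ( T], [C' → . C], [L → . ( T B], [L → . B x B] }  — shift
  I1: { [B → . g], [C → . / T], [C → . /], [C → . L], [C → . x ( T], [L → ( . T B], [L → . ( T B], [L → . B x B], [T → . ( g], [T → . C C B] }  — shift
  I2: { [B → . g], [C → . / T], [C → . /], [C → . L], [C → . x ( T], [C → / . T], [C → / .], [L → . ( T B], [L → . B x B], [T → . ( g], [T → . C C B] }  — shift, reduce
  I3: { [L → B . x B] }  — shift
  I4: { [C' → C .] }  — accept
  I5: { [C → L .] }  — reduce
  I6: { [B → g .] }  — reduce
  I7: { [C → x . ( T] }  — shift
  I8: { [B → . g], [C → . / T], [C → . /], [C → . L], [C → . x ( T], [C → x ( . T], [L → . ( T B], [L → . B x B], [T → . ( g], [T → . C C B] }  — shift
  I9: { [B → . g], [C → . / T], [C → . /], [C → . L], [C → . x ( T], [L → ( . T B], [L → . ( T B], [L → . B x B], [T → ( . g], [T → . ( g], [T → . C C B] }  — shift
  I10: { [B → . g], [C → . / T], [C → . /], [C → . L], [C → . x ( T], [L → . ( T B], [L → . B x B], [T → C . C B] }  — shift
  I11: { [C → x ( T .] }  — reduce
  I12: { [B → . g], [T → C C . B] }  — shift
  I13: { [T → C C B .] }  — reduce
  I14: { [B → . g], [L → ( T . B] }  — shift
  I15: { [B → g .], [T → ( g .] }  — 2 reduces
  I16: { [L → ( T B .] }  — reduce
  I17: { [B → . g], [L → B x . B] }  — shift
  I18: { [L → B x B .] }  — reduce
  I19: { [C → / T .] }  — reduce

I2 contains reduce item [C → / .] and shift items [B → . g], [C → . /], [C → . / T], [C → . x ( T], [L → . ( T B], [T → . ( g] — shift-reduce conflict.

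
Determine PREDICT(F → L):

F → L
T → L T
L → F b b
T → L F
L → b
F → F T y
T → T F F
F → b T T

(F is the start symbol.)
PREDICT(F → L) = (FIRST(RHS) \ {ε}) ∪ (FOLLOW(F) if ε ∈ FIRST(RHS), i.e. RHS ⇒* ε)
FIRST(L) = { 'b' }
FIRST(L) = { 'b' }
ε ∉ FIRST(L), so FOLLOW(F) is not added.
PREDICT(F → L) = { 'b' }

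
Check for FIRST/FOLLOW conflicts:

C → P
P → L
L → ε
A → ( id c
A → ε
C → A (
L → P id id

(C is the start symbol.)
Nullable non-terminals: A, C, L, P.
FIRST sets used below: FIRST(P) = { 'id', ε }, FIRST(A) = { '(', ε }

A: nullable alternative(s) A → ε; FOLLOW(A) = { '(' }
  A → ( id c: FIRST \ {ε} = { '(' } — overlaps FOLLOW(A) on { '(' }: CONFLICT
  A → ε: FIRST \ {ε} = { } — this is the only nullable alternative, skip

C: nullable alternative(s) C → P; FOLLOW(C) = { $ }
  C → P: FIRST \ {ε} = { 'id' } — this is the only nullable alternative, skip
  C → A (: FIRST \ {ε} = { '(' } — disjoint from FOLLOW(C)

L: nullable alternative(s) L → ε; FOLLOW(L) = { $, 'id' }
  L → ε: FIRST \ {ε} = { } — this is the only nullable alternative, skip
  L → P id id: FIRST \ {ε} = { 'id' } — overlaps FOLLOW(L) on { 'id' }: CONFLICT
P has a nullable alternative but only one production, so nothing to check.

So the grammar has 2 FIRST/FOLLOW conflicts (marked CONFLICT above).

Answer: Yes. L → P id id with FOLLOW(L) on { 'id' }; A → '(' id c with FOLLOW(A) on { '(' }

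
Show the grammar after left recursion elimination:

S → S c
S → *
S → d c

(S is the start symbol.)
S → * S'
S → d c S'
S' → c S'
S' → ε

S is directly left-recursive. The standard transformation for
  A → A α₁ | ... | A α_m | β₁ | ... | β_n
is
  A  → β₁ A' | ... | β_n A'
  A' → α₁ A' | ... | α_m A' | ε

S → * becomes S → * S'
S → d c becomes S → d c S'
S → S c becomes S' → c S'
Add S' → ε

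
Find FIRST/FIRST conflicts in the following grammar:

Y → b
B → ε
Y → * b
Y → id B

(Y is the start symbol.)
No FIRST/FIRST conflicts.

A FIRST/FIRST conflict occurs when two productions N → α and N → β for the same non-terminal have FIRST(α) ∩ FIRST(β) ≠ ∅ (with ε ∈ FIRST of a nullable right-hand side, so two nullable alternatives also conflict).

Productions for Y:
  Y → b: FIRST = { 'b' }
  Y → * b: FIRST = { '*' }
  Y → id B: FIRST = { 'id' }
B has only one production, so no FIRST/FIRST conflict is possible there.

All alternatives of each non-terminal have pairwise disjoint FIRST sets.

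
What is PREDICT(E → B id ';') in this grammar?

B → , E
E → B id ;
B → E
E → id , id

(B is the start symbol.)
PREDICT(E → B id ';') = (FIRST(RHS) \ {ε}) ∪ (FOLLOW(E) if ε ∈ FIRST(RHS), i.e. RHS ⇒* ε)
FIRST(B) = { ',', 'id' }
FIRST(B id ';') = { ',', 'id' }
ε ∉ FIRST(B id ';'), so FOLLOW(E) is not added.
PREDICT(E → B id ';') = { ',', 'id' }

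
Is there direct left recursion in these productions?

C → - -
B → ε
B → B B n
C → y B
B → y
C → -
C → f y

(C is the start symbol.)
Direct left recursion occurs when N → N α for some non-terminal N (the right-hand side begins with the left-hand side itself).

C → - -: starts with '-'
B → ε: starts with ε
B → B B n: LEFT RECURSIVE (starts with B)
C → y B: starts with y
B → y: starts with y
C → -: starts with '-'
C → f y: starts with f

The grammar has direct left recursion on: B.

Answer: Yes, B is left-recursive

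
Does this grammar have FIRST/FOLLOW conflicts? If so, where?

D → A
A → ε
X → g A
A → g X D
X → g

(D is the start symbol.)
A FIRST/FOLLOW conflict occurs when a non-terminal N has a nullable alternative N → β (β ⇒* ε) and another alternative N → α with FIRST(α) ∩ FOLLOW(N) ≠ ∅: on such a lookahead the parser cannot decide between expanding α and letting N vanish via β.

Nullable non-terminals: A, D.

A: nullable alternative(s) A → ε; FOLLOW(A) = { $, 'g' }
  A → ε: FIRST \ {ε} = { } — this is the only nullable alternative, skip
  A → g X D: FIRST \ {ε} = { 'g' } — overlaps FOLLOW(A) on { 'g' }: CONFLICT
D has a nullable alternative but only one production, so nothing to check.

X has no nullable alternative, so no FIRST/FOLLOW check is needed there.

So the grammar has 1 FIRST/FOLLOW conflict (marked CONFLICT above).

Answer: Yes. A → g X D with FOLLOW(A) on { 'g' }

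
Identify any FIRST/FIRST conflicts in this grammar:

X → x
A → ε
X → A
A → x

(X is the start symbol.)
A FIRST/FIRST conflict occurs when two productions N → α and N → β for the same non-terminal have FIRST(α) ∩ FIRST(β) ≠ ∅ (with ε ∈ FIRST of a nullable right-hand side, so two nullable alternatives also conflict).

FIRST sets of the non-terminals at (or reachable through a nullable prefix from) the front of some alternative:
  FIRST(A) = { 'x', ε }

Productions for X:
  X → x: FIRST = { 'x' }
  X → A: FIRST = { 'x', ε }
Productions for A:
  A → ε: FIRST = { ε }
  A → x: FIRST = { 'x' }

Conflict for X: X → x and X → A
  Overlap: { 'x' }

Answer: Yes. X → x / X → A on { 'x' }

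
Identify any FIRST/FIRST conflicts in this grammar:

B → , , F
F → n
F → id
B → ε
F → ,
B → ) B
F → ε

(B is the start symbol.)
No FIRST/FIRST conflicts.

A FIRST/FIRST conflict occurs when two productions N → α and N → β for the same non-terminal have FIRST(α) ∩ FIRST(β) ≠ ∅ (with ε ∈ FIRST of a nullable right-hand side, so two nullable alternatives also conflict).

Productions for B:
  B → , , F: FIRST = { ',' }
  B → ε: FIRST = { ε }
  B → ) B: FIRST = { ')' }
Productions for F:
  F → n: FIRST = { 'n' }
  F → id: FIRST = { 'id' }
  F → ,: FIRST = { ',' }
  F → ε: FIRST = { ε }

All alternatives of each non-terminal have pairwise disjoint FIRST sets.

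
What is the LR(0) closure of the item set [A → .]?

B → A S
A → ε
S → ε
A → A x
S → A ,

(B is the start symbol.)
{ [A → .] }

To compute CLOSURE, for each item [A → α.Bβ] where B is a non-terminal, add [B → .γ] for all productions B → γ; repeat for the newly added items until nothing changes.

Start with: [A → .]
The dot is at the end, so nothing is added.

CLOSURE = { [A → .] }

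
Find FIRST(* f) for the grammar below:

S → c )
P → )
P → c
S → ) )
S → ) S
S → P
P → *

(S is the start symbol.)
To compute FIRST(* f), process the symbols left to right:
Symbol * is a terminal. Add '*' and stop.
FIRST(* f) = { '*' }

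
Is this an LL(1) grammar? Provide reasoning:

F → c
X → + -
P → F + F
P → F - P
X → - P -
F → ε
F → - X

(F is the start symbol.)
No. Predict set conflict for F: { '-' }

Relevant sets:
  FIRST(F) = { '-', 'c', ε }
  FOLLOW(F) = { $, '+', '-' }

For F:
  PREDICT(F → c) = { 'c' }
  PREDICT(F → ε) = { $, '+', '-' }
  PREDICT(F → '-' X) = { '-' }
For X:
  PREDICT(X → '+' '-') = { '+' }
  PREDICT(X → '-' P '-') = { '-' }
For P:
  PREDICT(P → F '+' F) = { '+', '-', 'c' }
  PREDICT(P → F '-' P) = { '-', 'c' }

Conflict found: Predict set conflict for F: { '-' }
The grammar is NOT LL(1).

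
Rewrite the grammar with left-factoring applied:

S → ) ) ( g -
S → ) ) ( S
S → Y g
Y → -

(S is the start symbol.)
S → ) ) ( S'
S' → g -
S' → S
S → Y g
Y → -

Left-factoring transforms A → αβ₁ | αβ₂ into A → αA' and A' → β₁ | β₂
(α is the longest common prefix among the alternatives). Repeat until
no nonterminal has two alternatives with a common prefix.

Round 1: S has alternatives sharing prefix ') ) ('. Introduce S': S → ) ) ( S'
  Add: S' → g -
  Add: S' → S

No remaining common prefixes — done.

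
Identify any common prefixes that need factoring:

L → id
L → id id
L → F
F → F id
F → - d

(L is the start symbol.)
Left-factoring is needed when two productions for the same non-terminal
share a common prefix on the right-hand side.

Productions for L:
  L → id
  L → id id
  L → F
Productions for F:
  F → F id
  F → - d

Found common prefix 'id' in productions for L

Answer: Yes, L has productions with common prefix 'id'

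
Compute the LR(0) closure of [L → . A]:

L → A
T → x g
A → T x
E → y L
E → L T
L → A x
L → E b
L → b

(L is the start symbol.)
{ [A → . T x], [L → . A], [T → . x g] }

Start with: [L → . A]
  [L → . A] has the dot before A: add [A → . T x]
  [A → . T x] has the dot before T: add [T → . x g]
No further items can be added.

CLOSURE = { [A → . T x], [L → . A], [T → . x g] }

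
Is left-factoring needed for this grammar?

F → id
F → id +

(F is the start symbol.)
Yes, F has productions with common prefix 'id'

Left-factoring is needed when two productions for the same non-terminal
share a common prefix on the right-hand side.

Productions for F:
  F → id
  F → id +

Found common prefix 'id' in productions for F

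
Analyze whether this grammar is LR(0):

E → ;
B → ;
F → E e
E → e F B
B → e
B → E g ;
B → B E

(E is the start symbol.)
A grammar is LR(0) if no state in the canonical LR(0) collection has:
  - both a shift item (dot before a terminal) and a complete item (shift-reduce conflict), or
  - two or more complete items (reduce-reduce conflict; the accept item [E' → E .] counts as a complete item here).

Augment with E' → E and build the canonical LR(0) collection (I0 = CLOSURE({[E' → . E]}), then GOTO on every symbol after a dot until no new states appear). It has 14 states:
  I0: { [E → . ;], [E → . e F B], [E' → . E] }  — shift
  I1: { [E → ; .] }  — reduce
  I2: { [E' → E .] }  — accept
  I3: { [E → . ;], [E → . e F B], [E → e . F B], [F → . E e] }  — shift
  I4: { [F → E . e] }  — shift
  I5: { [B → . ;], [B → . B E], [B → . E g ;], [B → . e], [E → . ;], [E → . e F B], [E → e F . B] }  — shift
  I6: { [B → ; .], [E → ; .] }  — 2 reduces
  I7: { [B → B . E], [E → . ;], [E → . e F B], [E → e F B .] }  — shift, reduce
  I8: { [B → E . g ;] }  — shift
  I9: { [B → e .], [E → . ;], [E → . e F B], [E → e . F B], [F → . E e] }  — shift, reduce
  I10: { [B → E g . ;] }  — shift
  I11: { [B → E g ; .] }  — reduce
  I12: { [B → B E .] }  — reduce
  I13: { [F → E e .] }  — reduce

Conflict in state I6:
  Reduce-reduce conflict: [B → ; .] and [E → ; .]
So the grammar is NOT LR(0).

Answer: No. Reduce-reduce conflict: [B → ; .] and [E → ; .]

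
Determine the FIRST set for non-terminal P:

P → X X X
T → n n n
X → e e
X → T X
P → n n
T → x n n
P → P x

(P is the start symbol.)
{ 'e', 'n', 'x' }

To compute FIRST(P), examine every production with P on the left-hand side, reading each right-hand side left to right until a non-nullable symbol is reached.

FIRST sets of the other non-terminals involved (by the same procedure, iterated to a fixed point):
  FIRST(X) = { 'e', 'n', 'x' }

From P → X X X:
  - X is a non-terminal: add FIRST(X) \ {ε} = { 'e', 'n', 'x' }
    X is not nullable, so stop
From P → n n:
  - n is a terminal: add 'n' and stop
From P → P x:
  - P is the symbol being defined: contributes nothing new
    P is not nullable, so stop

Collecting: FIRST(P) = { 'e', 'n', 'x' }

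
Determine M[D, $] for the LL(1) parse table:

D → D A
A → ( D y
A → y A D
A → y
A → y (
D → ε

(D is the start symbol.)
To find M[D, $], we find productions for D where $ is in the predict set (PREDICT(N → α) = (FIRST(α) \ {ε}) ∪ (FOLLOW(N) if α ⇒* ε)).

Relevant sets:
  FIRST(D) = { '(', 'y', ε }
  FIRST(A) = { '(', 'y' }
  FOLLOW(D) = { $, '(', 'y' }

D → D A: PREDICT = { '(', 'y' }
D → ε: PREDICT = { $, '(', 'y' }
  $ is in predict set, so this production goes in M[D, $]

M[D, $] = D → ε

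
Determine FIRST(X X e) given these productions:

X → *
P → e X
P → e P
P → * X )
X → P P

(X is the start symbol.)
{ '*', 'e' }

FIRST sets of the non-terminals involved (from the grammar, by fixed-point iteration):
  FIRST(X) = { '*', 'e' }

To compute FIRST(X X e), process the symbols left to right:
Symbol X is a non-terminal. Add FIRST(X) \ {ε} = { '*', 'e' }
X is not nullable (ε ∉ FIRST(X)), so stop here.
FIRST(X X e) = { '*', 'e' }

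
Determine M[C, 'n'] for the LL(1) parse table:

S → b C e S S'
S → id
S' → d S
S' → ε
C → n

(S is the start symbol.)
To find M[C, 'n'], we find productions for C where 'n' is in the predict set (PREDICT(N → α) = (FIRST(α) \ {ε}) ∪ (FOLLOW(N) if α ⇒* ε)).

C → n: PREDICT = { 'n' }
  'n' is in predict set, so this production goes in M[C, 'n']

M[C, 'n'] = C → n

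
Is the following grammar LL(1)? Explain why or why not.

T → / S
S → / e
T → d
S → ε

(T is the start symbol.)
A grammar is LL(1) if for each non-terminal N with multiple productions, the predict sets of those productions are pairwise disjoint, where PREDICT(N → α) = (FIRST(α) \ {ε}) ∪ (FOLLOW(N) if α ⇒* ε).

Relevant sets:
  FOLLOW(S) = { $ }

For T:
  PREDICT(T → '/' S) = { '/' }
  PREDICT(T → d) = { 'd' }
For S:
  PREDICT(S → '/' e) = { '/' }
  PREDICT(S → ε) = { $ }

All predict sets are disjoint. The grammar IS LL(1).

Answer: Yes, the grammar is LL(1).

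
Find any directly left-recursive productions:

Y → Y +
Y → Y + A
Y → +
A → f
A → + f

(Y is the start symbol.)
Yes, Y is left-recursive

Direct left recursion occurs when N → N α for some non-terminal N (the right-hand side begins with the left-hand side itself).

Y → Y +: LEFT RECURSIVE (starts with Y)
Y → Y + A: LEFT RECURSIVE (starts with Y)
Y → +: starts with '+'
A → f: starts with f
A → + f: starts with '+'

The grammar has direct left recursion on: Y.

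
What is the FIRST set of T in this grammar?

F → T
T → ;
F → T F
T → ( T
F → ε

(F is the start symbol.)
To compute FIRST(T), examine every production with T on the left-hand side, reading each right-hand side left to right until a non-nullable symbol is reached.

From T → ;:
  - ';' is a terminal: add ';' and stop
From T → ( T:
  - '(' is a terminal: add '(' and stop

Collecting: FIRST(T) = { '(', ';' }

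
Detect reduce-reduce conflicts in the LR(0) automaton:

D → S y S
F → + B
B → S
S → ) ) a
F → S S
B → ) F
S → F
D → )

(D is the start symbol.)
Yes — I16: [B → ) F .] vs [S → F .]

A reduce-reduce conflict occurs when an LR(0) state has two complete items [A → α .] and [B → β .] — both call for a reduction, and with no lookahead the parser cannot choose between them.

Augment with D' → D and build the canonical LR(0) collection (I0 = CLOSURE({[D' → . D]}), then GOTO on every symbol after a dot until no new states appear). It has 18 states:
  I0: { [D → . )], [D → . S y S], [D' → . D], [F → . + B], [F → . S S], [S → . ) ) a], [S → . F] }  — shift
  I1: { [D → ) .], [S → ) . ) a] }  — shift, reduce
  I2: { [B → . ) F], [B → . S], [F → + . B], [F → . + B], [F → . S S], [S → . ) ) a], [S → . F] }  — shift
  I3: { [D' → D .] }  — accept
  I4: { [S → F .] }  — reduce
  I5: { [D → S . y S], [F → . + B], [F → . S S], [F → S . S], [S → . ) ) a], [S → . F] }  — shift
  I6: { [S → ) . ) a] }  — shift
  I7: { [F → . + B], [F → . S S], [F → S . S], [F → S S .], [S → . ) ) a], [S → . F] }  — shift, reduce
  I8: { [D → S y . S], [F → . + B], [F → . S S], [S → . ) ) a], [S → . F] }  — shift
  I9: { [D → S y S .], [F → . + B], [F → . S S], [F → S . S], [S → . ) ) a], [S → . F] }  — shift, reduce
  I10: { [S → ) ) . a] }  — shift
  I11: { [S → ) ) a .] }  — reduce
  I12: { [B → ) . F], [F → . + B], [F → . S S], [S → ) . ) a], [S → . ) ) a], [S → . F] }  — shift
  I13: { [F → + B .] }  — reduce
  I14: { [B → S .], [F → . + B], [F → . S S], [F → S . S], [S → . ) ) a], [S → . F] }  — shift, reduce
  I15: { [S → ) ) . a], [S → ) . ) a] }  — shift
  I16: { [B → ) F .], [S → F .] }  — 2 reduces
  I17: { [F → . + B], [F → . S S], [F → S . S], [S → . ) ) a], [S → . F] }  — shift

I16 contains complete items [B → ) F .], [S → F .] — reduce-reduce conflict.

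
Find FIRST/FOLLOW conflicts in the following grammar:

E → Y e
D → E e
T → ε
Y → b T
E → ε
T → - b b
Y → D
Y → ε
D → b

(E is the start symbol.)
Yes. E → Y e with FOLLOW(E) on { 'e' }; Y → D with FOLLOW(Y) on { 'e' }

A FIRST/FOLLOW conflict occurs when a non-terminal N has a nullable alternative N → β (β ⇒* ε) and another alternative N → α with FIRST(α) ∩ FOLLOW(N) ≠ ∅: on such a lookahead the parser cannot decide between expanding α and letting N vanish via β.

Nullable non-terminals: E, T, Y.
FIRST sets used below: FIRST(Y) = { 'b', 'e', ε }, FIRST(D) = { 'b', 'e' }

E: nullable alternative(s) E → ε; FOLLOW(E) = { $, 'e' }
  E → Y e: FIRST \ {ε} = { 'b', 'e' } — overlaps FOLLOW(E) on { 'e' }: CONFLICT
  E → ε: FIRST \ {ε} = { } — this is the only nullable alternative, skip

T: nullable alternative(s) T → ε; FOLLOW(T) = { 'e' }
  T → ε: FIRST \ {ε} = { } — this is the only nullable alternative, skip
  T → - b b: FIRST \ {ε} = { '-' } — disjoint from FOLLOW(T)

Y: nullable alternative(s) Y → ε; FOLLOW(Y) = { 'e' }
  Y → b T: FIRST \ {ε} = { 'b' } — disjoint from FOLLOW(Y)
  Y → D: FIRST \ {ε} = { 'b', 'e' } — overlaps FOLLOW(Y) on { 'e' }: CONFLICT
  Y → ε: FIRST \ {ε} = { } — this is the only nullable alternative, skip

D has no nullable alternative, so no FIRST/FOLLOW check is needed there.

So the grammar has 2 FIRST/FOLLOW conflicts (marked CONFLICT above).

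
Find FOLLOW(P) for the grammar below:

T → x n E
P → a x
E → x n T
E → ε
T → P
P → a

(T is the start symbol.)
To compute FOLLOW(P), find every occurrence of P on a right-hand side N → α P β: add FIRST(β) \ {ε}, and if β is empty or nullable also add FOLLOW(N). Iterate to a fixed point.

In T → P: P is at the end, add FOLLOW(T)

The FOLLOW sets referred to above (computed the same way, to a fixed point):
  FOLLOW(T) = { $ }

Taking the union: FOLLOW(P) = { $ }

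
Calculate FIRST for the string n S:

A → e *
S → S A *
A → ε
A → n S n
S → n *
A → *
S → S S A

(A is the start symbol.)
To compute FIRST(n S), process the symbols left to right:
Symbol n is a terminal. Add 'n' and stop.
FIRST(n S) = { 'n' }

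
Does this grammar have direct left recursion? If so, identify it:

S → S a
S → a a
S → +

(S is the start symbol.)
Direct left recursion occurs when N → N α for some non-terminal N (the right-hand side begins with the left-hand side itself).

S → S a: LEFT RECURSIVE (starts with S)
S → a a: starts with a
S → +: starts with '+'

The grammar has direct left recursion on: S.

Answer: Yes, S is left-recursive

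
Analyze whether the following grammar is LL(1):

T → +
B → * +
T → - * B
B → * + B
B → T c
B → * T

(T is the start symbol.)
A grammar is LL(1) if for each non-terminal N with multiple productions, the predict sets of those productions are pairwise disjoint, where PREDICT(N → α) = (FIRST(α) \ {ε}) ∪ (FOLLOW(N) if α ⇒* ε).

Relevant sets:
  FIRST(T) = { '+', '-' }

For T:
  PREDICT(T → '+') = { '+' }
  PREDICT(T → '-' '*' B) = { '-' }
For B:
  PREDICT(B → '*' '+') = { '*' }
  PREDICT(B → '*' '+' B) = { '*' }
  PREDICT(B → T c) = { '+', '-' }
  PREDICT(B → '*' T) = { '*' }

Conflict found: Predict set conflict for B: { '*' }
The grammar is NOT LL(1).

Answer: No. Predict set conflict for B: { '*' }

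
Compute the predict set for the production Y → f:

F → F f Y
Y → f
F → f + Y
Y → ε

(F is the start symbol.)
PREDICT(Y → f) = (FIRST(RHS) \ {ε}) ∪ (FOLLOW(Y) if ε ∈ FIRST(RHS), i.e. RHS ⇒* ε)
FIRST(f) = { 'f' }
ε ∉ FIRST(f), so FOLLOW(Y) is not added.
PREDICT(Y → f) = { 'f' }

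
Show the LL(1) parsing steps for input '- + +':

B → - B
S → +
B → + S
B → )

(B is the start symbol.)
LL(1) parsing maintains a stack (initially the start symbol over $) and the input. At each step: if the stack top is a terminal, match it against the current input token; if it is a non-terminal N, replace it with the RHS of M[N, lookahead] (the unique production whose predict set contains the lookahead).

Stack is shown with the top on the left.

Stack  Input    Action
----------------------
B $    - + + $  output B → - B
- B $  - + + $  match '-'
B $    + + $    output B → + S
+ S $  + + $    match '+'
S $    + $      output S → +
+ $    + $      match '+'
$      $        accept

The string is accepted.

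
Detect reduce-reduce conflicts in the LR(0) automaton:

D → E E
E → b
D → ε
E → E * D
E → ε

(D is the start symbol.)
A reduce-reduce conflict occurs when an LR(0) state has two complete items [A → α .] and [B → β .] — both call for a reduction, and with no lookahead the parser cannot choose between them.

Augment with D' → D and build the canonical LR(0) collection (I0 = CLOSURE({[D' → . D]}), then GOTO on every symbol after a dot until no new states appear). It has 7 states:
  I0: { [D → . E E], [D → .], [D' → . D], [E → . E * D], [E → . b], [E → .] }  — shift, 2 reduces
  I1: { [D' → D .] }  — accept
  I2: { [D → E . E], [E → . E * D], [E → . b], [E → .], [E → E . * D] }  — shift, reduce
  I3: { [E → b .] }  — reduce
  I4: { [D → . E E], [D → .], [E → . E * D], [E → . b], [E → .], [E → E * . D] }  — shift, 2 reduces
  I5: { [D → E E .], [E → E . * D] }  — shift, reduce
  I6: { [E → E * D .] }  — reduce

I0 contains complete items [D → .], [E → .] — reduce-reduce conflict.
I4 contains complete items [D → .], [E → .] — reduce-reduce conflict.

Answer: Yes — I0: [D → .] vs [E → .]; I4: [D → .] vs [E → .]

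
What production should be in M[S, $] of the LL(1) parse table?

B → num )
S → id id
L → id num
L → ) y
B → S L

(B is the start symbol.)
To find M[S, $], we find productions for S where $ is in the predict set (PREDICT(N → α) = (FIRST(α) \ {ε}) ∪ (FOLLOW(N) if α ⇒* ε)).

S → id id: PREDICT = { 'id' }

M[S, $] is empty (no production applies)

Answer: Empty (error entry)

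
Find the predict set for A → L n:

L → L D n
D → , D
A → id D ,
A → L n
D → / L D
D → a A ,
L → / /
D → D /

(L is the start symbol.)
PREDICT(A → L n) = (FIRST(RHS) \ {ε}) ∪ (FOLLOW(A) if ε ∈ FIRST(RHS), i.e. RHS ⇒* ε)
FIRST(L) = { '/' }
FIRST(L n) = { '/' }
ε ∉ FIRST(L n), so FOLLOW(A) is not added.
PREDICT(A → L n) = { '/' }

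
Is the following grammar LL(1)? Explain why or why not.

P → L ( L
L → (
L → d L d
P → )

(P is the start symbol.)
A grammar is LL(1) if for each non-terminal N with multiple productions, the predict sets of those productions are pairwise disjoint, where PREDICT(N → α) = (FIRST(α) \ {ε}) ∪ (FOLLOW(N) if α ⇒* ε).

Relevant sets:
  FIRST(L) = { '(', 'd' }

For P:
  PREDICT(P → L '(' L) = { '(', 'd' }
  PREDICT(P → ')') = { ')' }
For L:
  PREDICT(L → '(') = { '(' }
  PREDICT(L → d L d) = { 'd' }

All predict sets are disjoint. The grammar IS LL(1).

Answer: Yes, the grammar is LL(1).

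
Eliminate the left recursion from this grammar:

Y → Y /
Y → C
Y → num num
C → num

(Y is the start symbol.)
Y is directly left-recursive. The standard transformation for
  A → A α₁ | ... | A α_m | β₁ | ... | β_n
is
  A  → β₁ A' | ... | β_n A'
  A' → α₁ A' | ... | α_m A' | ε

Y → C becomes Y → C Y'
Y → num num becomes Y → num num Y'
Y → Y / becomes Y' → / Y'
Add Y' → ε

Productions for other non-terminals are unchanged:
  C → num

Resulting grammar:
Y → C Y'
Y → num num Y'
Y' → / Y'
Y' → ε
C → num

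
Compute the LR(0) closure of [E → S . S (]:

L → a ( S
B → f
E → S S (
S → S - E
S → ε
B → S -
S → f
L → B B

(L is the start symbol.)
Start with: [E → S . S (]
  [E → S . S (] has the dot before S: add [S → . S - E], [S → .], [S → . f]
No further items can be added.

CLOSURE = { [E → S . S (], [S → . S - E], [S → . f], [S → .] }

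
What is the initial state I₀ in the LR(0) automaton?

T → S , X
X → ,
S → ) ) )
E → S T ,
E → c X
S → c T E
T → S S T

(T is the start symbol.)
First, augment the grammar with T' → T
I₀ = CLOSURE({ [T' → . T] }):
  [T' → . T] has the dot before T: add [T → . S , X], [T → . S S T]
  [T → . S , X] has the dot before S: add [S → . ) ) )], [S → . c T E]
No further items can be added.

I₀ = { [S → . ) ) )], [S → . c T E], [T → . S , X], [T → . S S T], [T' → . T] }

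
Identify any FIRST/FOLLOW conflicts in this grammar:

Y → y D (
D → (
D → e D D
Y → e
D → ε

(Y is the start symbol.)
Yes. D → '(' with FOLLOW(D) on { '(' }; D → e D D with FOLLOW(D) on { 'e' }

Nullable non-terminals: D.

D: nullable alternative(s) D → ε; FOLLOW(D) = { '(', 'e' }
  D → (: FIRST \ {ε} = { '(' } — overlaps FOLLOW(D) on { '(' }: CONFLICT
  D → e D D: FIRST \ {ε} = { 'e' } — overlaps FOLLOW(D) on { 'e' }: CONFLICT
  D → ε: FIRST \ {ε} = { } — this is the only nullable alternative, skip

Y has no nullable alternative, so no FIRST/FOLLOW check is needed there.

So the grammar has 2 FIRST/FOLLOW conflicts (marked CONFLICT above).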